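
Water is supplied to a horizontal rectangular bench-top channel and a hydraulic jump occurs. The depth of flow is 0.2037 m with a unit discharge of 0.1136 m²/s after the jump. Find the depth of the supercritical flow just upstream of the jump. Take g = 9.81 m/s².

V₂ = q/y₂ = 0.1136/0.2037 = 0.5577 m/s; Fr₂ = V₂/√(g·y₂) = 0.3945.
From the momentum equation (using Fr₂), y₁/y₂ = ½[√(1 + 8Fr₂²) − 1] = ½[√2.2451 − 1] = 0.2492.
y₁ = 0.2492 × 0.2037 = 0.05076 m.

y₁ = 0.05076 m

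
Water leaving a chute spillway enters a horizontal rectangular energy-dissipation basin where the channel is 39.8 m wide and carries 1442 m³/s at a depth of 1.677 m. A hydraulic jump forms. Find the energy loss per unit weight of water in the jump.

ΔE = 13.17 m

q = Q/b = 1442/39.8 = 36.23 m²/s; V₁ = q/y₁ = 21.60 m/s. Fr₁ = V₁/√(g·y₁) = 5.327.
Conjugate-depth relation: y₂/y₁ = ½[√(1 + 8Fr₁²) − 1] = ½[√227.98 − 1] = 7.049.
y₂ = 7.049 × 1.677 = 11.82 m.
V₂ = q/y₂ = 36.23/11.82 = 3.065 m/s. E₁ = y₁ + V₁²/2g = 25.47 m; E₂ = y₂ + V₂²/2g = 12.30 m. ΔE = E₁ − E₂ = 13.17 m.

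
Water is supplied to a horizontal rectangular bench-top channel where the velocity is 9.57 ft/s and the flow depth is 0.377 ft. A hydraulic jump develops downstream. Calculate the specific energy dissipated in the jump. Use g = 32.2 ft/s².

ΔE = 0.389 ft

Fr₁ = V₁/√(g·y₁) = 9.57/√(32.2×0.377) = 2.75.
From the momentum equation for a rectangular channel, y₂/y₁ = ½[√(1 + 8Fr₁²) − 1] = ½[√61.36 − 1] = 3.42.
y₂ = 3.42 × 0.377 = 1.29 ft.
q = V₁·y₁ = 9.57 × 0.377 = 3.61 ft²/s. V₂ = q/y₂ = 3.61/1.29 = 2.80 ft/s. E₁ = y₁ + V₁²/2g = 1.80 ft; E₂ = y₂ + V₂²/2g = 1.41 ft. ΔE = E₁ − E₂ = 0.389 ft.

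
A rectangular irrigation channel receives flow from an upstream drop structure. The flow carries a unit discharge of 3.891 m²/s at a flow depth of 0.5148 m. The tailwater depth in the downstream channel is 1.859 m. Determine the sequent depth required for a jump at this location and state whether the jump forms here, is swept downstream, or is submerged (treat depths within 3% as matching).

V₁ = q/y₁ = 3.891/0.5148 = 7.558 m/s. Fr₁ = V₁/√(g·y₁) = 7.558/√(9.81×0.5148) = 3.363.
By Bélanger, y₂/y₁ = ½[√(1 + 8Fr₁²) − 1] = ½[√91.496 − 1] = 4.283.
y₂ = 4.283 × 0.5148 = 2.205 m.
Tailwater y_tw = 1.859 m: y_tw < y₂, so the jump is swept downstream.

y₂ = 2.205 m; the jump is swept downstream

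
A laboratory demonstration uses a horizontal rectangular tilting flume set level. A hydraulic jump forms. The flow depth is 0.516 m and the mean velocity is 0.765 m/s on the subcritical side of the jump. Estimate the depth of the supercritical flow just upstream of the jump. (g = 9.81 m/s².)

y₁ = 0.1000 m

Fr₂ = V₂/√(g·y₂) = 0.765/√(9.81×0.516) = 0.340.
The Bélanger relation is symmetric: y₁/y₂ = ½[√(1 + 8Fr₂²) − 1] = ½[√1.925 − 1] = 0.194.
y₁ = 0.194 × 0.516 = 0.1000 m.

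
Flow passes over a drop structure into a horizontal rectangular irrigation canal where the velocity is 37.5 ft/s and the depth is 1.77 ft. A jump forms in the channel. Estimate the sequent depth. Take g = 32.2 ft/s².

Fr₁ = V₁/√(g·y₁) = 37.5/√(32.2×1.77) = 4.97.
Conjugate-depth relation: y₂/y₁ = ½[√(1 + 8Fr₁²) − 1] = ½[√198.4 − 1] = 6.54.
y₂ = 6.54 × 1.77 = 11.6 ft.

y₂ = 11.6 ft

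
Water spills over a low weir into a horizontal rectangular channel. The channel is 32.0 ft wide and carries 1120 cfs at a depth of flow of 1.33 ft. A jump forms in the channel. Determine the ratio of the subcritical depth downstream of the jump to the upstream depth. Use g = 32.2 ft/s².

q = Q/b = 1120/32.0 = 35.0 ft²/s; V₁ = q/y₁ = 26.3 ft/s. Fr₁ = V₁/√(g·y₁) = 4.02.
Sequent-depth ratio: y₂/y₁ = ½[√(1 + 8Fr₁²) − 1] = ½[√130.4 − 1] = 5.21.

y₂/y₁ = 5.21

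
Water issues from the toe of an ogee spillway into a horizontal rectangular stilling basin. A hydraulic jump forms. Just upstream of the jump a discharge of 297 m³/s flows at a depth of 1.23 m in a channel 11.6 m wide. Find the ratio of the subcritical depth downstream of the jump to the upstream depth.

q = Q/b = 297/11.6 = 25.6 m²/s; V₁ = q/y₁ = 20.8 m/s. Fr₁ = V₁/√(g·y₁) = 5.99.
Conjugate-depth relation: y₂/y₁ = ½[√(1 + 8Fr₁²) − 1] = ½[√288.3 − 1] = 7.99.

y₂/y₁ = 7.99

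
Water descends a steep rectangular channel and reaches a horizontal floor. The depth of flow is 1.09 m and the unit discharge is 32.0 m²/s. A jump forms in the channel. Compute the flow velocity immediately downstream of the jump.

V₁ = q/y₁ = 32.0/1.09 = 29.4 m/s. Fr₁ = V₁/√(g·y₁) = 29.4/√(9.81×1.09) = 8.98.
From the momentum equation for a rectangular channel, y₂/y₁ = ½[√(1 + 8Fr₁²) − 1] = ½[√645.8 − 1] = 12.2.
y₂ = 12.2 × 1.09 = 13.3 m.
V₂ = q/y₂ = 32.0/13.3 = 2.41 m/s.

V₂ = 2.41 m/s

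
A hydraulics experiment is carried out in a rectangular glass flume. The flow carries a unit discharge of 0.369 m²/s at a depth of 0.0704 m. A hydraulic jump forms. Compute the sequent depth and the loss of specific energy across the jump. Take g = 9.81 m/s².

y₂ = 0.594 m; ΔE = 0.857 m

V₁ = q/y₁ = 0.369/0.0704 = 5.24 m/s. Fr₁ = V₁/√(g·y₁) = 5.24/√(9.81×0.0704) = 6.31.
Conjugate-depth relation: y₂/y₁ = ½[√(1 + 8Fr₁²) − 1] = ½[√319.2 − 1] = 8.43.
y₂ = 8.43 × 0.0704 = 0.594 m.
V₂ = q/y₂ = 0.369/0.594 = 0.621 m/s. E₁ = y₁ + V₁²/2g = 1.47 m; E₂ = y₂ + V₂²/2g = 0.613 m. ΔE = E₁ − E₂ = 0.857 m.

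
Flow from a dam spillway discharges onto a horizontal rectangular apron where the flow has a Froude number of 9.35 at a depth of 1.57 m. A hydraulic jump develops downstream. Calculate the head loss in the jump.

Fr₁ = 9.35 (given).
Conjugate-depth relation: y₂/y₁ = ½[√(1 + 8Fr₁²) − 1] = ½[√700.4 − 1] = 12.7.
y₂ = 12.7 × 1.57 = 20.0 m.
Head loss: ΔE = (y₂ − y₁)³/(4y₁y₂) = (20.0 − 1.57)³/(4×1.57×20.0) = 6250/126 = 49.8 m.

ΔE = 49.8 m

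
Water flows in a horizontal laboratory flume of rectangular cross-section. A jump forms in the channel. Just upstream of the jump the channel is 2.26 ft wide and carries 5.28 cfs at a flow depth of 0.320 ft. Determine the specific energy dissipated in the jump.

ΔE = 0.157 ft

q = Q/b = 5.28/2.26 = 2.34 ft²/s; V₁ = q/y₁ = 7.30 ft/s. Fr₁ = V₁/√(g·y₁) = 2.27.
From the momentum equation for a rectangular channel, y₂/y₁ = ½[√(1 + 8Fr₁²) − 1] = ½[√42.38 − 1] = 2.76.
y₂ = 2.76 × 0.320 = 0.882 ft.
V₂ = q/y₂ = 2.34/0.882 = 2.65 ft/s. E₁ = y₁ + V₁²/2g = 1.15 ft; E₂ = y₂ + V₂²/2g = 0.991 ft. ΔE = E₁ − E₂ = 0.157 ft.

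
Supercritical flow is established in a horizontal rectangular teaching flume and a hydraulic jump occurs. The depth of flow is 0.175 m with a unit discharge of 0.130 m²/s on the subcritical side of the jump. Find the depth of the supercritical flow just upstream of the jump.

V₂ = q/y₂ = 0.130/0.175 = 0.743 m/s; Fr₂ = V₂/√(g·y₂) = 0.567.
The Bélanger relation is symmetric: y₁/y₂ = ½[√(1 + 8Fr₂²) − 1] = ½[√3.572 − 1] = 0.445.
y₁ = 0.445 × 0.175 = 0.0779 m.

y₁ = 0.0779 m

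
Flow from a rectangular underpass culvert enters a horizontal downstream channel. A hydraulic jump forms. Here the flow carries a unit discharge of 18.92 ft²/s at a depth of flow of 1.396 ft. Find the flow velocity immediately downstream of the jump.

V₁ = q/y₁ = 18.92/1.396 = 13.55 ft/s. Fr₁ = V₁/√(g·y₁) = 13.55/√(32.2×1.396) = 2.021.
From the momentum equation for a rectangular channel, y₂/y₁ = ½[√(1 + 8Fr₁²) − 1] = ½[√33.690 − 1] = 2.402.
y₂ = 2.402 × 1.396 = 3.353 ft.
V₂ = q/y₂ = 18.92/3.353 = 5.642 ft/s.

V₂ = 5.642 ft/s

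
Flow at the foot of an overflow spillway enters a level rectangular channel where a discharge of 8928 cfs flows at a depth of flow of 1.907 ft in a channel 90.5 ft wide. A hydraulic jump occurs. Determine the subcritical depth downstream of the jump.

q = Q/b = 8928/90.5 = 98.65 ft²/s; V₁ = q/y₁ = 51.73 ft/s. Fr₁ = V₁/√(g·y₁) = 6.602.
Bélanger equation: y₂/y₁ = ½[√(1 + 8Fr₁²) − 1] = ½[√349.65 − 1] = 8.850.
y₂ = 8.850 × 1.907 = 16.88 ft.

y₂ = 16.88 ft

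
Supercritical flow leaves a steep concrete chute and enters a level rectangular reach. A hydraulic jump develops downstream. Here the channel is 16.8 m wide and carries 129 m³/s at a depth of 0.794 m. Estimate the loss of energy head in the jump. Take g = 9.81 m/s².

q = Q/b = 129/16.8 = 7.68 m²/s; V₁ = q/y₁ = 9.67 m/s. Fr₁ = V₁/√(g·y₁) = 3.47.
Conjugate-depth relation: y₂/y₁ = ½[√(1 + 8Fr₁²) − 1] = ½[√97.06 − 1] = 4.43.
y₂ = 4.43 × 0.794 = 3.51 m.
Head loss: ΔE = (y₂ − y₁)³/(4y₁y₂) = (3.51 − 0.794)³/(4×0.794×3.51) = 20.1/11.2 = 1.80 m.

ΔE = 1.80 m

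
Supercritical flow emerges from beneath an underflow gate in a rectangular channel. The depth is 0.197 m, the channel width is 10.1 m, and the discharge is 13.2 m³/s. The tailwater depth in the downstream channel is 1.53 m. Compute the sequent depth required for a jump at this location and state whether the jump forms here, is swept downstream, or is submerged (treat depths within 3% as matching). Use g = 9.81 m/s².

q = Q/b = 13.2/10.1 = 1.31 m²/s; V₁ = q/y₁ = 6.63 m/s. Fr₁ = V₁/√(g·y₁) = 4.77.
Bélanger equation: y₂/y₁ = ½[√(1 + 8Fr₁²) − 1] = ½[√183.2 − 1] = 6.27.
y₂ = 6.27 × 0.197 = 1.23 m.
Tailwater y_tw = 1.53 m: y_tw > y₂, so the jump is submerged.

y₂ = 1.23 m; the jump is submerged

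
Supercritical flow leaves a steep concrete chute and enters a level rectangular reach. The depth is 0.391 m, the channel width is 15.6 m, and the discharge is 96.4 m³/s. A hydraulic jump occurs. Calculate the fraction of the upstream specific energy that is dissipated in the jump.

q = Q/b = 96.4/15.6 = 6.18 m²/s; V₁ = q/y₁ = 15.8 m/s. Fr₁ = V₁/√(g·y₁) = 8.07.
Bélanger equation: y₂/y₁ = ½[√(1 + 8Fr₁²) − 1] = ½[√521.9 − 1] = 10.9.
y₂ = 10.9 × 0.391 = 4.27 m.
E₁ = y₁ + V₁²/2g = 13.1 m. ΔE = (y₂ − y₁)³/(4y₁y₂) = 8.74 m. ΔE/E₁ = 8.74/13.1 = 0.666.

ΔE/E₁ = 0.666 (66.6%)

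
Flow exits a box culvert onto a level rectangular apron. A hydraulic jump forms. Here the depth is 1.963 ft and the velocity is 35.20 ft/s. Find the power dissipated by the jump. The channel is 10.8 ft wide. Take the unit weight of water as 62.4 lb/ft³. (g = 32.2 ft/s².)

Fr₁ = V₁/√(g·y₁) = 35.20/√(32.2×1.963) = 4.427.
Conjugate-depth relation: y₂/y₁ = ½[√(1 + 8Fr₁²) − 1] = ½[√157.82 − 1] = 5.781.
y₂ = 5.781 × 1.963 = 11.35 ft.
q = V₁·y₁ = 35.20 × 1.963 = 69.10 ft²/s. V₂ = q/y₂ = 69.10/11.35 = 6.089 ft/s. E₁ = y₁ + V₁²/2g = 21.20 ft; E₂ = y₂ + V₂²/2g = 11.92 ft. ΔE = E₁ − E₂ = 9.278 ft.
Q = q·b = 69.10 × 10.8 = 746.3 cfs. P = γ·Q·ΔE/550 = 62.4 × 746.3 × 9.278 / 550 = 785.6 hp.

P = 785.6 hp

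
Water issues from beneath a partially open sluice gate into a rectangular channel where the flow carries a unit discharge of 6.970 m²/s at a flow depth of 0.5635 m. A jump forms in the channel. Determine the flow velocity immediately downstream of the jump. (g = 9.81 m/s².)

V₂ = 1.778 m/s

V₁ = q/y₁ = 6.970/0.5635 = 12.37 m/s. Fr₁ = V₁/√(g·y₁) = 12.37/√(9.81×0.5635) = 5.261.
From the momentum equation for a rectangular channel, y₂/y₁ = ½[√(1 + 8Fr₁²) − 1] = ½[√222.41 − 1] = 6.957.
y₂ = 6.957 × 0.5635 = 3.920 m.
V₂ = q/y₂ = 6.970/3.920 = 1.778 m/s.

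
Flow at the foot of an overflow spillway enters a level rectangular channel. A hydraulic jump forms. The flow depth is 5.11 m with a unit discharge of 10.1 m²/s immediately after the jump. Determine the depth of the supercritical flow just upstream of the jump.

V₂ = q/y₂ = 10.1/5.11 = 1.98 m/s; Fr₂ = V₂/√(g·y₂) = 0.279.
From the momentum equation (using Fr₂), y₁/y₂ = ½[√(1 + 8Fr₂²) − 1] = ½[√1.623 − 1] = 0.137.
y₁ = 0.137 × 5.11 = 0.700 m.

y₁ = 0.700 m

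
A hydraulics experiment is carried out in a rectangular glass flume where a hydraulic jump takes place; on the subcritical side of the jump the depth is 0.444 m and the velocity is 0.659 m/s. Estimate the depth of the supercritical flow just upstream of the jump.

Fr₂ = V₂/√(g·y₂) = 0.659/√(9.81×0.444) = 0.316.
Since the conjugate-depth ratio holds either way, y₁/y₂ = ½[√(1 + 8Fr₂²) − 1] = ½[√1.798 − 1] = 0.170.
y₁ = 0.170 × 0.444 = 0.0756 m.

y₁ = 0.0756 m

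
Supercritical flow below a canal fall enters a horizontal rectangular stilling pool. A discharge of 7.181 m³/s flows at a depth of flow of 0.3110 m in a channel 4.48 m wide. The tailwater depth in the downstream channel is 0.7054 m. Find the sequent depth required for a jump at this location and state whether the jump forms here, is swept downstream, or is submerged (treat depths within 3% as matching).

y₂ = 1.152 m; the jump is swept downstream

q = Q/b = 7.181/4.48 = 1.603 m²/s; V₁ = q/y₁ = 5.154 m/s. Fr₁ = V₁/√(g·y₁) = 2.951.
Sequent-depth ratio: y₂/y₁ = ½[√(1 + 8Fr₁²) − 1] = ½[√70.655 − 1] = 3.703.
y₂ = 3.703 × 0.3110 = 1.152 m.
Tailwater y_tw = 0.7054 m: y_tw < y₂, so the jump is swept downstream.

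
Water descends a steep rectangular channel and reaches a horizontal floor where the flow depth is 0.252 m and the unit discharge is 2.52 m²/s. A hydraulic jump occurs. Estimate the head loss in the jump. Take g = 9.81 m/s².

ΔE = 3.13 m

V₁ = q/y₁ = 2.52/0.252 = 10.0 m/s. Fr₁ = V₁/√(g·y₁) = 10.0/√(9.81×0.252) = 6.36.
From the momentum equation for a rectangular channel, y₂/y₁ = ½[√(1 + 8Fr₁²) − 1] = ½[√324.6 − 1] = 8.51.
y₂ = 8.51 × 0.252 = 2.14 m.
Head loss: ΔE = (y₂ − y₁)³/(4y₁y₂) = (2.14 − 0.252)³/(4×0.252×2.14) = 6.77/2.16 = 3.13 m.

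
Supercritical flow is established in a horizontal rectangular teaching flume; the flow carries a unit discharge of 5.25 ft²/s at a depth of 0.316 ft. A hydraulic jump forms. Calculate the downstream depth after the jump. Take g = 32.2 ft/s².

y₂ = 2.17 ft

V₁ = q/y₁ = 5.25/0.316 = 16.6 ft/s. Fr₁ = V₁/√(g·y₁) = 16.6/√(32.2×0.316) = 5.21.
From the momentum equation for a rectangular channel, y₂/y₁ = ½[√(1 + 8Fr₁²) − 1] = ½[√218.0 − 1] = 6.88.
y₂ = 6.88 × 0.316 = 2.17 ft.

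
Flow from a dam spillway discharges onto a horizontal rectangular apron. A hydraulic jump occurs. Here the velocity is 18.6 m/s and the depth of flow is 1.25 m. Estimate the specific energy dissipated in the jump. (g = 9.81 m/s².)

Fr₁ = V₁/√(g·y₁) = 18.6/√(9.81×1.25) = 5.31.
Sequent-depth ratio: y₂/y₁ = ½[√(1 + 8Fr₁²) − 1] = ½[√226.7 − 1] = 7.03.
y₂ = 7.03 × 1.25 = 8.79 m.
Head loss: ΔE = (y₂ − y₁)³/(4y₁y₂) = (8.79 − 1.25)³/(4×1.25×8.79) = 428/43.9 = 9.74 m.

ΔE = 9.74 m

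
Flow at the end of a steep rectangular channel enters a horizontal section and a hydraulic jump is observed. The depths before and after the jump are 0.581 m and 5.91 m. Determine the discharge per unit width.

For a rectangular channel the momentum equation gives q² = ½·g·y₁·y₂·(y₁ + y₂) = ½×9.81×0.581×5.91×6.49 = 109.
q = √109 = 10.5 m²/s.

q = 10.5 m²/s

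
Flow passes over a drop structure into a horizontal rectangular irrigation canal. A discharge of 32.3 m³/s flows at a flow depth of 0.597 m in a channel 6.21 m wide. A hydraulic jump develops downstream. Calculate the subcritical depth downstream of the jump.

q = Q/b = 32.3/6.21 = 5.20 m²/s; V₁ = q/y₁ = 8.71 m/s. Fr₁ = V₁/√(g·y₁) = 3.60.
Bélanger equation: y₂/y₁ = ½[√(1 + 8Fr₁²) − 1] = ½[√104.7 − 1] = 4.62.
y₂ = 4.62 × 0.597 = 2.76 m.

y₂ = 2.76 m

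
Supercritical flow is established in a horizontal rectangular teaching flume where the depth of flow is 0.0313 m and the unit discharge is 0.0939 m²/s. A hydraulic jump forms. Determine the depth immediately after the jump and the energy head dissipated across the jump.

V₁ = q/y₁ = 0.0939/0.0313 = 3.00 m/s. Fr₁ = V₁/√(g·y₁) = 3.00/√(9.81×0.0313) = 5.41.
Conjugate-depth relation: y₂/y₁ = ½[√(1 + 8Fr₁²) − 1] = ½[√235.5 − 1] = 7.17.
y₂ = 7.17 × 0.0313 = 0.225 m.
V₂ = q/y₂ = 0.0939/0.225 = 0.418 m/s. E₁ = y₁ + V₁²/2g = 0.490 m; E₂ = y₂ + V₂²/2g = 0.233 m. ΔE = E₁ − E₂ = 0.257 m.

y₂ = 0.225 m; ΔE = 0.257 m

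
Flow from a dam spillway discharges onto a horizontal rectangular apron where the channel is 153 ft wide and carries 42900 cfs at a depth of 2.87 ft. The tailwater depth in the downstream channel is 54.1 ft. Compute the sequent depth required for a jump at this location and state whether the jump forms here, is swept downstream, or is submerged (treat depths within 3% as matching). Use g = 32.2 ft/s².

q = Q/b = 42900/153 = 280 ft²/s; V₁ = q/y₁ = 97.7 ft/s. Fr₁ = V₁/√(g·y₁) = 10.2.
Sequent-depth ratio: y₂/y₁ = ½[√(1 + 8Fr₁²) − 1] = ½[√827.3 − 1] = 13.9.
y₂ = 13.9 × 2.87 = 39.8 ft.
Tailwater y_tw = 54.1 ft: y_tw > y₂, so the jump is submerged.

y₂ = 39.8 ft; the jump is submerged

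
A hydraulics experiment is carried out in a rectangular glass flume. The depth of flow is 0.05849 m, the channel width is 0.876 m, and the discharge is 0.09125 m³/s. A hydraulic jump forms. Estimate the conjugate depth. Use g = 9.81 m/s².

y₂ = 0.1674 m

q = Q/b = 0.09125/0.876 = 0.1042 m²/s; V₁ = q/y₁ = 1.781 m/s. Fr₁ = V₁/√(g·y₁) = 2.351.
From the momentum equation for a rectangular channel, y₂/y₁ = ½[√(1 + 8Fr₁²) − 1] = ½[√45.222 − 1] = 2.862.
y₂ = 2.862 × 0.05849 = 0.1674 m.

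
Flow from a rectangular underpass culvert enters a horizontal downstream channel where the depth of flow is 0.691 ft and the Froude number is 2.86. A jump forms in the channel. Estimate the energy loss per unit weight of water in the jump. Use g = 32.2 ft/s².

Fr₁ = 2.86 (given).
Conjugate-depth relation: y₂/y₁ = ½[√(1 + 8Fr₁²) − 1] = ½[√66.44 − 1] = 3.58.
y₂ = 3.58 × 0.691 = 2.47 ft.
V₁ = Fr₁·√(g·y₁) = 2.86×√(32.2×0.691) = 13.5 ft/s; q = V₁·y₁ = 9.32 ft²/s. V₂ = q/y₂ = 9.32/2.47 = 3.77 ft/s. E₁ = y₁ + V₁²/2g = 3.52 ft; E₂ = y₂ + V₂²/2g = 2.69 ft. ΔE = E₁ − E₂ = 0.825 ft.

ΔE = 0.825 ft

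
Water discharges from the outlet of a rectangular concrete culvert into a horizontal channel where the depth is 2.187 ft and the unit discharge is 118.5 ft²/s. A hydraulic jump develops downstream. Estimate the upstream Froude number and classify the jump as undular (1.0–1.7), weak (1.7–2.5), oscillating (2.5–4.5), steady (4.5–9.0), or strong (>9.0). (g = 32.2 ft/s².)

Fr₁ = 6.457; steady jump

V₁ = q/y₁ = 118.5/2.187 = 54.18 ft/s. Fr₁ = V₁/√(g·y₁) = 54.18/√(32.2×2.187) = 6.457.
Fr₁ = 6.457 lies in the steady range.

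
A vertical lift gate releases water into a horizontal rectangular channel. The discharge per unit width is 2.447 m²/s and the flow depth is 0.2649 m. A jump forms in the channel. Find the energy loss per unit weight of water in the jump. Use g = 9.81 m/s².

V₁ = q/y₁ = 2.447/0.2649 = 9.237 m/s. Fr₁ = V₁/√(g·y₁) = 9.237/√(9.81×0.2649) = 5.730.
Bélanger equation: y₂/y₁ = ½[√(1 + 8Fr₁²) − 1] = ½[√263.69 − 1] = 7.619.
y₂ = 7.619 × 0.2649 = 2.018 m.
V₂ = q/y₂ = 2.447/2.018 = 1.212 m/s. E₁ = y₁ + V₁²/2g = 4.614 m; E₂ = y₂ + V₂²/2g = 2.093 m. ΔE = E₁ − E₂ = 2.521 m.

ΔE = 2.521 m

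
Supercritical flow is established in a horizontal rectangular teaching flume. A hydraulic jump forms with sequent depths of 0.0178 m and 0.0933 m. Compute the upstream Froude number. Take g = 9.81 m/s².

Fr₁ = 4.04

For a rectangular channel the momentum equation gives q² = ½·g·y₁·y₂·(y₁ + y₂) = ½×9.81×0.0178×0.0933×0.111 = 0.000905.
q = √0.000905 = 0.0301 m²/s.
V₁ = q/y₁ = 1.69 m/s; Fr₁ = V₁/√(g·y₁) = 4.04.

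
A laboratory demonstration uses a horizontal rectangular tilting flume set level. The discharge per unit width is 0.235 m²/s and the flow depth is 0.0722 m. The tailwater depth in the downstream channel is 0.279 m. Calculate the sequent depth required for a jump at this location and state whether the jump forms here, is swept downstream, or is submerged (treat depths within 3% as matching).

y₂ = 0.360 m; the jump is swept downstream

V₁ = q/y₁ = 0.235/0.0722 = 3.25 m/s. Fr₁ = V₁/√(g·y₁) = 3.25/√(9.81×0.0722) = 3.87.
Sequent-depth ratio: y₂/y₁ = ½[√(1 + 8Fr₁²) − 1] = ½[√120.7 − 1] = 4.99.
y₂ = 4.99 × 0.0722 = 0.360 m.
Tailwater y_tw = 0.279 m: y_tw < y₂, so the jump is swept downstream.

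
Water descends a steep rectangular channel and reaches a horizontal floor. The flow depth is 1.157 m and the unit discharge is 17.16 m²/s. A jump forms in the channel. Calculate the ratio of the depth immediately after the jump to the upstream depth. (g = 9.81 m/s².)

y₂/y₁ = 5.746

V₁ = q/y₁ = 17.16/1.157 = 14.83 m/s. Fr₁ = V₁/√(g·y₁) = 14.83/√(9.81×1.157) = 4.402.
Bélanger equation: y₂/y₁ = ½[√(1 + 8Fr₁²) − 1] = ½[√156.04 − 1] = 5.746.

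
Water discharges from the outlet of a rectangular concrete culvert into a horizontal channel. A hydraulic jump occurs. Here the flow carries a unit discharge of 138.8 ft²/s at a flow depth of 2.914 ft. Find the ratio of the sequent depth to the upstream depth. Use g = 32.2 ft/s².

y₂/y₁ = 6.472

V₁ = q/y₁ = 138.8/2.914 = 47.63 ft/s. Fr₁ = V₁/√(g·y₁) = 47.63/√(32.2×2.914) = 4.917.
Sequent-depth ratio: y₂/y₁ = ½[√(1 + 8Fr₁²) − 1] = ½[√194.44 − 1] = 6.472.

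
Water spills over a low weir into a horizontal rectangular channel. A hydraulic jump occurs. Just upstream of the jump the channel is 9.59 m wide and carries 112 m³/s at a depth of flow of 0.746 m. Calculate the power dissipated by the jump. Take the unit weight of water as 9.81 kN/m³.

P = 8002 kW

q = Q/b = 112/9.59 = 11.7 m²/s; V₁ = q/y₁ = 15.7 m/s. Fr₁ = V₁/√(g·y₁) = 5.79.
From the momentum equation for a rectangular channel, y₂/y₁ = ½[√(1 + 8Fr₁²) − 1] = ½[√268.9 − 1] = 7.70.
y₂ = 7.70 × 0.746 = 5.74 m.
Head loss: ΔE = (y₂ − y₁)³/(4y₁y₂) = (5.74 − 0.746)³/(4×0.746×5.74) = 125/17.1 = 7.28 m.
P = γ·Q·ΔE = 9.81 × 112 × 7.28 = 8002 kW.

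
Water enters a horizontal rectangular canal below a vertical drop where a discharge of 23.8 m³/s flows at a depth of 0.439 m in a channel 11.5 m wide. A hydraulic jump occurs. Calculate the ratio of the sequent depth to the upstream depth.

q = Q/b = 23.8/11.5 = 2.07 m²/s; V₁ = q/y₁ = 4.71 m/s. Fr₁ = V₁/√(g·y₁) = 2.27.
By Bélanger, y₂/y₁ = ½[√(1 + 8Fr₁²) − 1] = ½[√42.28 − 1] = 2.75.

y₂/y₁ = 2.75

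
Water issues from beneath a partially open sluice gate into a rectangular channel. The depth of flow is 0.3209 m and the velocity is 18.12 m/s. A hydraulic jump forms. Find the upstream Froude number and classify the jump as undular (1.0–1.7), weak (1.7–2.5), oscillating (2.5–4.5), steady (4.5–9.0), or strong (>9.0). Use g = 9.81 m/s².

Fr₁ = 10.21; strong jump

Fr₁ = V₁/√(g·y₁) = 18.12/√(9.81×0.3209) = 10.21.
Fr₁ = 10.21 lies in the strong range.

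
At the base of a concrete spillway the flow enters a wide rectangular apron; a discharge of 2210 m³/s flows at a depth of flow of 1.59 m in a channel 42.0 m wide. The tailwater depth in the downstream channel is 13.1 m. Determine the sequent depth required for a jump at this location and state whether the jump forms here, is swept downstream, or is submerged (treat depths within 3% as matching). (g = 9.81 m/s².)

q = Q/b = 2210/42.0 = 52.6 m²/s; V₁ = q/y₁ = 33.1 m/s. Fr₁ = V₁/√(g·y₁) = 8.38.
By Bélanger, y₂/y₁ = ½[√(1 + 8Fr₁²) − 1] = ½[√562.7 − 1] = 11.4.
y₂ = 11.4 × 1.59 = 18.1 m.
Tailwater y_tw = 13.1 m: y_tw < y₂, so the jump is swept downstream.

y₂ = 18.1 m; the jump is swept downstream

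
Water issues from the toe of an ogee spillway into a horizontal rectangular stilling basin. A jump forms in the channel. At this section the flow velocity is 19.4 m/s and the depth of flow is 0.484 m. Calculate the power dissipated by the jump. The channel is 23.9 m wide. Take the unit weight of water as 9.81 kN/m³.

P = 30113 kW

Fr₁ = V₁/√(g·y₁) = 19.4/√(9.81×0.484) = 8.90.
Conjugate-depth relation: y₂/y₁ = ½[√(1 + 8Fr₁²) − 1] = ½[√635.1 − 1] = 12.1.
y₂ = 12.1 × 0.484 = 5.86 m.
q = V₁·y₁ = 19.4 × 0.484 = 9.39 m²/s. V₂ = q/y₂ = 9.39/5.86 = 1.60 m/s. E₁ = y₁ + V₁²/2g = 19.7 m; E₂ = y₂ + V₂²/2g = 5.99 m. ΔE = E₁ − E₂ = 13.7 m.
Q = q·b = 9.39 × 23.9 = 224 m³/s. P = γ·Q·ΔE = 9.81 × 224 × 13.7 = 30113 kW.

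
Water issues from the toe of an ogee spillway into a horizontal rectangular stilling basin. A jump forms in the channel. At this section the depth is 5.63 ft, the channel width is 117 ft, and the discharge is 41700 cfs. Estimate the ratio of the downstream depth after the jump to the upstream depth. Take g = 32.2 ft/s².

q = Q/b = 41700/117 = 356 ft²/s; V₁ = q/y₁ = 63.3 ft/s. Fr₁ = V₁/√(g·y₁) = 4.70.
From the momentum equation for a rectangular channel, y₂/y₁ = ½[√(1 + 8Fr₁²) − 1] = ½[√177.9 − 1] = 6.17.

y₂/y₁ = 6.17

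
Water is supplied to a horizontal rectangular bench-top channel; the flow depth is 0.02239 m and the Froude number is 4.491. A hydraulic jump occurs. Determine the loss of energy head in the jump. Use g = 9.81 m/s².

ΔE = 0.1102 m

Fr₁ = 4.491 (given).
Bélanger equation: y₂/y₁ = ½[√(1 + 8Fr₁²) − 1] = ½[√162.35 − 1] = 5.871.
y₂ = 5.871 × 0.02239 = 0.1314 m.
V₁ = Fr₁·√(g·y₁) = 4.491×√(9.81×0.02239) = 2.105 m/s; q = V₁·y₁ = 0.04713 m²/s. V₂ = q/y₂ = 0.04713/0.1314 = 0.3585 m/s. E₁ = y₁ + V₁²/2g = 0.2482 m; E₂ = y₂ + V₂²/2g = 0.1380 m. ΔE = E₁ − E₂ = 0.1102 m.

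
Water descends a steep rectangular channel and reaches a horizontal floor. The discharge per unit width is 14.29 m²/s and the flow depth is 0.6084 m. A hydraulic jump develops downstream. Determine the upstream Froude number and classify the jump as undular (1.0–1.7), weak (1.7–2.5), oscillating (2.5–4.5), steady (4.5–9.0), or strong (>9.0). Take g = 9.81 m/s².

V₁ = q/y₁ = 14.29/0.6084 = 23.49 m/s. Fr₁ = V₁/√(g·y₁) = 23.49/√(9.81×0.6084) = 9.614.
Fr₁ = 9.614 lies in the strong range.

Fr₁ = 9.614; strong jump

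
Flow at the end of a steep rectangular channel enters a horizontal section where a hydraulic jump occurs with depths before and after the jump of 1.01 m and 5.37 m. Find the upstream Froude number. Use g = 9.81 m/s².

Fr₁ = 4.10

For a rectangular channel the momentum equation gives q² = ½·g·y₁·y₂·(y₁ + y₂) = ½×9.81×1.01×5.37×6.38 = 170.
q = √170 = 13.0 m²/s.
V₁ = q/y₁ = 12.9 m/s; Fr₁ = V₁/√(g·y₁) = 4.10.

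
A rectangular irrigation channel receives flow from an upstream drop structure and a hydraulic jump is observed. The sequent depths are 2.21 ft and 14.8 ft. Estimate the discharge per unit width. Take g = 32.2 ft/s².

q = 94.6 ft²/s

For a rectangular channel the momentum equation gives q² = ½·g·y₁·y₂·(y₁ + y₂) = ½×32.2×2.21×14.8×17.0 = 8957.
q = √8957 = 94.6 ft²/s.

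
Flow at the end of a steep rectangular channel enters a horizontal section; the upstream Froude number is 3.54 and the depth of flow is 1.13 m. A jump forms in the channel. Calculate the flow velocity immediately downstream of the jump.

V₂ = 2.60 m/s

Fr₁ = 3.54 (given).
Bélanger equation: y₂/y₁ = ½[√(1 + 8Fr₁²) − 1] = ½[√101.3 − 1] = 4.53.
y₂ = 4.53 × 1.13 = 5.12 m.
V₁ = Fr₁·√(g·y₁) = 3.54×√(9.81×1.13) = 11.8 m/s; q = V₁·y₁ = 13.3 m²/s.
V₂ = q/y₂ = 13.3/5.12 = 2.60 m/s.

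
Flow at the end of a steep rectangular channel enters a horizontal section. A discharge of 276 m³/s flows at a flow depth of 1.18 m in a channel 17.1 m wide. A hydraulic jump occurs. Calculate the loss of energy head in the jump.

q = Q/b = 276/17.1 = 16.1 m²/s; V₁ = q/y₁ = 13.7 m/s. Fr₁ = V₁/√(g·y₁) = 4.02.
Sequent-depth ratio: y₂/y₁ = ½[√(1 + 8Fr₁²) − 1] = ½[√130.3 − 1] = 5.21.
y₂ = 5.21 × 1.18 = 6.14 m.
V₂ = q/y₂ = 16.1/6.14 = 2.63 m/s. E₁ = y₁ + V₁²/2g = 10.7 m; E₂ = y₂ + V₂²/2g = 6.50 m. ΔE = E₁ − E₂ = 4.22 m.

ΔE = 4.22 m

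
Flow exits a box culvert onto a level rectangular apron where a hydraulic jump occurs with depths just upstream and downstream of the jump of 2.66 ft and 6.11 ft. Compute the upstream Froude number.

For a rectangular channel the momentum equation gives q² = ½·g·y₁·y₂·(y₁ + y₂) = ½×32.2×2.66×6.11×8.77 = 2295.
q = √2295 = 47.9 ft²/s.
V₁ = q/y₁ = 18.0 ft/s; Fr₁ = V₁/√(g·y₁) = 1.95.

Fr₁ = 1.95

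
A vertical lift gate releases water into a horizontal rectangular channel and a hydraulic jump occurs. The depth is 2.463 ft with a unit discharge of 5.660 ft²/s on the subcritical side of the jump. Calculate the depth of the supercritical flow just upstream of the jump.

y₁ = 0.2931 ft

V₂ = q/y₂ = 5.660/2.463 = 2.298 ft/s; Fr₂ = V₂/√(g·y₂) = 0.2580.
Since the conjugate-depth ratio holds either way, y₁/y₂ = ½[√(1 + 8Fr₂²) − 1] = ½[√1.5327 − 1] = 0.1190.
y₁ = 0.1190 × 2.463 = 0.2931 ft.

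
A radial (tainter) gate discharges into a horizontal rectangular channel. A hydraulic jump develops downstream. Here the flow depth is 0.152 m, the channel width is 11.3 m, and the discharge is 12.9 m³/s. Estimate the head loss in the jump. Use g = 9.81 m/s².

q = Q/b = 12.9/11.3 = 1.14 m²/s; V₁ = q/y₁ = 7.51 m/s. Fr₁ = V₁/√(g·y₁) = 6.15.
Sequent-depth ratio: y₂/y₁ = ½[√(1 + 8Fr₁²) − 1] = ½[√303.6 − 1] = 8.21.
y₂ = 8.21 × 0.152 = 1.25 m.
Head loss: ΔE = (y₂ − y₁)³/(4y₁y₂) = (1.25 − 0.152)³/(4×0.152×1.25) = 1.32/0.759 = 1.74 m.

ΔE = 1.74 m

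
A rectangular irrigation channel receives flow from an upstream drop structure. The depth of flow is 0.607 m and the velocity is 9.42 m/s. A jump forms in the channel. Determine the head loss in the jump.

Fr₁ = V₁/√(g·y₁) = 9.42/√(9.81×0.607) = 3.86.
By Bélanger, y₂/y₁ = ½[√(1 + 8Fr₁²) − 1] = ½[√120.2 − 1] = 4.98.
y₂ = 4.98 × 0.607 = 3.02 m.
Head loss: ΔE = (y₂ − y₁)³/(4y₁y₂) = (3.02 − 0.607)³/(4×0.607×3.02) = 14.1/7.34 = 1.92 m.

ΔE = 1.92 m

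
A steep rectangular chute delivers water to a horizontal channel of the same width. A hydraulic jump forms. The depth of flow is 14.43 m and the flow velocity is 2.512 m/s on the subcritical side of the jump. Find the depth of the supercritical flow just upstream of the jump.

Fr₂ = V₂/√(g·y₂) = 2.512/√(9.81×14.43) = 0.2111.
Applying the sequent-depth relation in reverse, y₁/y₂ = ½[√(1 + 8Fr₂²) − 1] = ½[√1.3566 − 1] = 0.08237.
y₁ = 0.08237 × 14.43 = 1.189 m.

y₁ = 1.189 m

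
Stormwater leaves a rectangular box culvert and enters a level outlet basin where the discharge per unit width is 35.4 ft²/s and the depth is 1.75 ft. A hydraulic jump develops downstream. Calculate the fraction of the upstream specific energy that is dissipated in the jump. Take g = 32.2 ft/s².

ΔE/E₁ = 0.208 (20.8%)

V₁ = q/y₁ = 35.4/1.75 = 20.2 ft/s. Fr₁ = V₁/√(g·y₁) = 20.2/√(32.2×1.75) = 2.69.
Conjugate-depth relation: y₂/y₁ = ½[√(1 + 8Fr₁²) − 1] = ½[√59.09 − 1] = 3.34.
y₂ = 3.34 × 1.75 = 5.85 ft.
E₁ = y₁ + V₁²/2g = 8.10 ft. ΔE = (y₂ − y₁)³/(4y₁y₂) = 1.68 ft. ΔE/E₁ = 1.68/8.10 = 0.208.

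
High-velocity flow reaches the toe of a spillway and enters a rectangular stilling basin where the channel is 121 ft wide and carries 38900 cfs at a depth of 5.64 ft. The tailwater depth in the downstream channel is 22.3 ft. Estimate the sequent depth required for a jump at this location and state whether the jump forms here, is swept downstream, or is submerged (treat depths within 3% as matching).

y₂ = 31.0 ft; the jump is swept downstream

q = Q/b = 38900/121 = 321 ft²/s; V₁ = q/y₁ = 57.0 ft/s. Fr₁ = V₁/√(g·y₁) = 4.23.
Sequent-depth ratio: y₂/y₁ = ½[√(1 + 8Fr₁²) − 1] = ½[√144.1 − 1] = 5.50.
y₂ = 5.50 × 5.64 = 31.0 ft.
Tailwater y_tw = 22.3 ft: y_tw < y₂, so the jump is swept downstream.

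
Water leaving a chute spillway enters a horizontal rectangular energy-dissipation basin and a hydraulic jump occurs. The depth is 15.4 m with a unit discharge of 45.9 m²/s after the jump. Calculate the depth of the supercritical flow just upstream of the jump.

y₁ = 1.64 m

V₂ = q/y₂ = 45.9/15.4 = 2.98 m/s; Fr₂ = V₂/√(g·y₂) = 0.242.
The Bélanger relation is symmetric: y₁/y₂ = ½[√(1 + 8Fr₂²) − 1] = ½[√1.470 − 1] = 0.106.
y₁ = 0.106 × 15.4 = 1.64 m.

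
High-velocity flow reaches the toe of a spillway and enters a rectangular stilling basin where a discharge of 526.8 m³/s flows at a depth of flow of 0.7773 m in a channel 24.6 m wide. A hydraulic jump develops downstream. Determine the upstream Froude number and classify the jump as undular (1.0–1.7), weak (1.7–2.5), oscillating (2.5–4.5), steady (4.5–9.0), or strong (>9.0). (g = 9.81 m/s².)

Fr₁ = 9.977; strong jump

q = Q/b = 526.8/24.6 = 21.41 m²/s; V₁ = q/y₁ = 27.55 m/s. Fr₁ = V₁/√(g·y₁) = 9.977.
Fr₁ = 9.977 lies in the strong range.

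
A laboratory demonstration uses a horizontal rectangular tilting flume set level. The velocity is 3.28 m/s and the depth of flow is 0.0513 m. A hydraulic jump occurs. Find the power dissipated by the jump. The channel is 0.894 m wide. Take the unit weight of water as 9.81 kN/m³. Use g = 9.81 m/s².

P = 0.404 kW

Fr₁ = V₁/√(g·y₁) = 3.28/√(9.81×0.0513) = 4.62.
By Bélanger, y₂/y₁ = ½[√(1 + 8Fr₁²) − 1] = ½[√172.0 − 1] = 6.06.
y₂ = 6.06 × 0.0513 = 0.311 m.
Head loss: ΔE = (y₂ − y₁)³/(4y₁y₂) = (0.311 − 0.0513)³/(4×0.0513×0.311) = 0.0175/0.0638 = 0.274 m.
q = V₁·y₁ = 3.28 × 0.0513 = 0.168 m²/s. Q = q·b = 0.168 × 0.894 = 0.150 m³/s. P = γ·Q·ΔE = 9.81 × 0.150 × 0.274 = 0.404 kW.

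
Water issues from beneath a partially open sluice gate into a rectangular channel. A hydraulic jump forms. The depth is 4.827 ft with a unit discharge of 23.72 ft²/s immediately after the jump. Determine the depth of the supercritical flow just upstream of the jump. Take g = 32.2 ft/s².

y₁ = 1.201 ft

V₂ = q/y₂ = 23.72/4.827 = 4.914 ft/s; Fr₂ = V₂/√(g·y₂) = 0.3942.
Applying the sequent-depth relation in reverse, y₁/y₂ = ½[√(1 + 8Fr₂²) − 1] = ½[√2.2429 − 1] = 0.2488.
y₁ = 0.2488 × 4.827 = 1.201 ft.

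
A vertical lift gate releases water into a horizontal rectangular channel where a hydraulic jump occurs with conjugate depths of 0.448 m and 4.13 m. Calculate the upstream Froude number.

For a rectangular channel the momentum equation gives q² = ½·g·y₁·y₂·(y₁ + y₂) = ½×9.81×0.448×4.13×4.58 = 41.5.
q = √41.5 = 6.45 m²/s.
V₁ = q/y₁ = 14.4 m/s; Fr₁ = V₁/√(g·y₁) = 6.86.

Fr₁ = 6.86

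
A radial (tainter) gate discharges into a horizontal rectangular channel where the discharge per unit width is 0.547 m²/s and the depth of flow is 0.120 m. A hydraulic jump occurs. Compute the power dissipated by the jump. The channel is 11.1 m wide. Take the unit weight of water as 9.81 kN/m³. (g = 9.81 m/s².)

P = 29.1 kW

V₁ = q/y₁ = 0.547/0.120 = 4.56 m/s. Fr₁ = V₁/√(g·y₁) = 4.56/√(9.81×0.120) = 4.20.
From the momentum equation for a rectangular channel, y₂/y₁ = ½[√(1 + 8Fr₁²) − 1] = ½[√142.2 − 1] = 5.46.
y₂ = 5.46 × 0.120 = 0.655 m.
Head loss: ΔE = (y₂ − y₁)³/(4y₁y₂) = (0.655 − 0.120)³/(4×0.120×0.655) = 0.154/0.315 = 0.488 m.
Q = q·b = 0.547 × 11.1 = 6.07 m³/s. P = γ·Q·ΔE = 9.81 × 6.07 × 0.488 = 29.1 kW.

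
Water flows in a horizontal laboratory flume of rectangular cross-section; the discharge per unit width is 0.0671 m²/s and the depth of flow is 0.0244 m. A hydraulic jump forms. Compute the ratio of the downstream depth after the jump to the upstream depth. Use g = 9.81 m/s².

V₁ = q/y₁ = 0.0671/0.0244 = 2.75 m/s. Fr₁ = V₁/√(g·y₁) = 2.75/√(9.81×0.0244) = 5.62.
Bélanger equation: y₂/y₁ = ½[√(1 + 8Fr₁²) − 1] = ½[√253.8 − 1] = 7.46.

y₂/y₁ = 7.46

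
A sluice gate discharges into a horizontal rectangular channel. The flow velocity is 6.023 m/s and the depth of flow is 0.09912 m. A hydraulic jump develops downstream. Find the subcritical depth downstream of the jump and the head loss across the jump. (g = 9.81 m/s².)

y₂ = 0.8081 m; ΔE = 1.112 m

Fr₁ = V₁/√(g·y₁) = 6.023/√(9.81×0.09912) = 6.108.
Bélanger equation: y₂/y₁ = ½[√(1 + 8Fr₁²) − 1] = ½[√299.46 − 1] = 8.152.
y₂ = 8.152 × 0.09912 = 0.8081 m.
q = V₁·y₁ = 6.023 × 0.09912 = 0.5970 m²/s. V₂ = q/y₂ = 0.5970/0.8081 = 0.7388 m/s. E₁ = y₁ + V₁²/2g = 1.948 m; E₂ = y₂ + V₂²/2g = 0.8359 m. ΔE = E₁ − E₂ = 1.112 m.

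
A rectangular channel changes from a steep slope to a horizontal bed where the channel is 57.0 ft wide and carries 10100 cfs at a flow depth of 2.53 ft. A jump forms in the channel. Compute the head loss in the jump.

ΔE = 51.5 ft

q = Q/b = 10100/57.0 = 177 ft²/s; V₁ = q/y₁ = 70.0 ft/s. Fr₁ = V₁/√(g·y₁) = 7.76.
By Bélanger, y₂/y₁ = ½[√(1 + 8Fr₁²) − 1] = ½[√482.7 − 1] = 10.5.
y₂ = 10.5 × 2.53 = 26.5 ft.
Head loss: ΔE = (y₂ − y₁)³/(4y₁y₂) = (26.5 − 2.53)³/(4×2.53×26.5) = 13819/268 = 51.5 ft.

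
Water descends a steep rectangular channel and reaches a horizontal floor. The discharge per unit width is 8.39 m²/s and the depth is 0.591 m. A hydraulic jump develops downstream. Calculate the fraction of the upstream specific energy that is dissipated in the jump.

ΔE/E₁ = 0.557 (55.7%)

V₁ = q/y₁ = 8.39/0.591 = 14.2 m/s. Fr₁ = V₁/√(g·y₁) = 14.2/√(9.81×0.591) = 5.90.
Bélanger equation: y₂/y₁ = ½[√(1 + 8Fr₁²) − 1] = ½[√279.1 − 1] = 7.85.
y₂ = 7.85 × 0.591 = 4.64 m.
E₁ = y₁ + V₁²/2g = 10.9 m. ΔE = (y₂ − y₁)³/(4y₁y₂) = 6.06 m. ΔE/E₁ = 6.06/10.9 = 0.557.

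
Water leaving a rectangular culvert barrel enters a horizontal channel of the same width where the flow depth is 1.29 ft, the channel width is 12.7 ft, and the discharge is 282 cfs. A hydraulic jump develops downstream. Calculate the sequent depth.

y₂ = 4.27 ft

q = Q/b = 282/12.7 = 22.2 ft²/s; V₁ = q/y₁ = 17.2 ft/s. Fr₁ = V₁/√(g·y₁) = 2.67.
From the momentum equation for a rectangular channel, y₂/y₁ = ½[√(1 + 8Fr₁²) − 1] = ½[√58.06 − 1] = 3.31.
y₂ = 3.31 × 1.29 = 4.27 ft.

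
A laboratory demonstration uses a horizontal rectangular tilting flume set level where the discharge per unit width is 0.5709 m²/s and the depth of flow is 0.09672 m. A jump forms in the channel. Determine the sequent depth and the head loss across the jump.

y₂ = 0.7819 m; ΔE = 1.063 m

V₁ = q/y₁ = 0.5709/0.09672 = 5.903 m/s. Fr₁ = V₁/√(g·y₁) = 5.903/√(9.81×0.09672) = 6.060.
Sequent-depth ratio: y₂/y₁ = ½[√(1 + 8Fr₁²) − 1] = ½[√294.76 − 1] = 8.084.
y₂ = 8.084 × 0.09672 = 0.7819 m.
Head loss: ΔE = (y₂ − y₁)³/(4y₁y₂) = (0.7819 − 0.09672)³/(4×0.09672×0.7819) = 0.3217/0.3025 = 1.063 m.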